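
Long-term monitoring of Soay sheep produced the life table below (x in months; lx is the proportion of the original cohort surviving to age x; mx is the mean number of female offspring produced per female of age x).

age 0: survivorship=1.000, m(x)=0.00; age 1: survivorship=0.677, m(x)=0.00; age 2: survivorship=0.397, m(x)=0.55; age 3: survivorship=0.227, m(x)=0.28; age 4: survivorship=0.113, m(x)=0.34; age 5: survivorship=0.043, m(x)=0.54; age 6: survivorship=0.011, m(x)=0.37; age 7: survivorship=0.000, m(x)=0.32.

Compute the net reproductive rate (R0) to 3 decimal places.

0.348

lx·mx by age: 0, 0, 0.21835, 0.06356, 0.03842, 0.02322, 0.00407, 0
R0 = Σ lx·mx = 0.34762 → 0.348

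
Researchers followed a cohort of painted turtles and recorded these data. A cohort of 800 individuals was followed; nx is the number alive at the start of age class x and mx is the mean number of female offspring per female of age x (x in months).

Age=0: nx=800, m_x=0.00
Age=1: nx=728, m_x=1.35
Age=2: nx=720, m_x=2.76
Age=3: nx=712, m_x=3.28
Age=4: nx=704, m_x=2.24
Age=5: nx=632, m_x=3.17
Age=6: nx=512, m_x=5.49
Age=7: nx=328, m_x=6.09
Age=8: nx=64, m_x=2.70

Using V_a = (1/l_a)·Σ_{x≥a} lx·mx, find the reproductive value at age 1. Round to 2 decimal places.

19.05

lx = nx/n0 = nx/800: 1, 0.91, 0.9, 0.89, 0.88, 0.79, 0.64, 0.41, 0.08
lx·mx for x ≥ 1: 1.2285, 2.484, 2.9192, 1.9712, 2.5043, 3.5136, 2.4969, 0.216 → sum = 17.3337
V_1 = 17.3337 / l_1 = 17.3337 / 0.91 = 19.048022… → 19.05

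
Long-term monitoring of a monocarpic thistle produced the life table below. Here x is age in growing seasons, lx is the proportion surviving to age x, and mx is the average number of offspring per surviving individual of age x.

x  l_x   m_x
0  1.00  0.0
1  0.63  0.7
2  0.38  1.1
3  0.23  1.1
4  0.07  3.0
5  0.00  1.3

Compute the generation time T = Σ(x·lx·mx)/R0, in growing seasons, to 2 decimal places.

2.18

lx·mx: 0, 0.441, 0.418, 0.253, 0.21, 0 → R0 = 1.322
x·lx·mx: 0, 0.441, 0.836, 0.759, 0.84, 0 → Σ = 2.876
T = 2.876 / 1.322 = 2.175492… → 2.18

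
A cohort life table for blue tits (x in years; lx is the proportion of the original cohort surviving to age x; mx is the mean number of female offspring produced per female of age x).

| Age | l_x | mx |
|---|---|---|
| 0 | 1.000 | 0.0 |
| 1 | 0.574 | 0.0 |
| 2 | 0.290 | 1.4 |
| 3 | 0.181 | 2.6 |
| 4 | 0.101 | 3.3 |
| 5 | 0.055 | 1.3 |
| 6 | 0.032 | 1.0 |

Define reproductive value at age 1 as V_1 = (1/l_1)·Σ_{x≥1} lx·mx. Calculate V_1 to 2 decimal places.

2.29

lx·mx for x ≥ 1: 0, 0.406, 0.4706, 0.3333, 0.0715, 0.032 → sum = 1.3134
V_1 = 1.3134 / l_1 = 1.3134 / 0.574 = 2.288153… → 2.29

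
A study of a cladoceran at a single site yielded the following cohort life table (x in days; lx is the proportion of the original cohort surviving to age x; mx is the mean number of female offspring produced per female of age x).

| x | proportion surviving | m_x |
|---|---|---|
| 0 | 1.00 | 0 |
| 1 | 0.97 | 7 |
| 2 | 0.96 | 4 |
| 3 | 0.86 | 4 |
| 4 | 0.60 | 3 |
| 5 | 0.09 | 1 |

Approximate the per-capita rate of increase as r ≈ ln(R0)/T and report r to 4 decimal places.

1.3628

R0 = Σ lx·mx = 0 + 6.79 + 3.84 + 3.44 + 1.8 + 0.09 = 15.96
Σ x·lx·mx = 32.44; T = 32.44/15.96 = 2.03258…
r ≈ ln(R0)/T = ln(15.96)/2.03258… = 1.362841… → 1.3628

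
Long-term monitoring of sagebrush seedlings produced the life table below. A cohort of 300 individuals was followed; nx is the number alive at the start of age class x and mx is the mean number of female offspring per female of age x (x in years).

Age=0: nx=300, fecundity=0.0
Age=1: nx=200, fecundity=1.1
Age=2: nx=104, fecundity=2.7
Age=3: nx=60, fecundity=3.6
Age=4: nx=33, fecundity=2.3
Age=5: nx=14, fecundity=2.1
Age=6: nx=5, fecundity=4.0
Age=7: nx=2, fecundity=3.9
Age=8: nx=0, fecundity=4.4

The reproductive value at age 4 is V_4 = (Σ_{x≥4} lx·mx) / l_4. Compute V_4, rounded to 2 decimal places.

lx = nx/n0 = nx/300: 1, 0.66667…, 0.34667…, 0.2, 0.11, 0.04667…, 0.01667…, 0.00667…, 0
lx·mx for x ≥ 4: 0.253, 0.098…, 0.066667…, 0.026…, 0 → sum = 0.443667…
V_4 = 0.443667… / l_4 = 0.443667… / 0.11 = 4.033333… → 4.03

4.03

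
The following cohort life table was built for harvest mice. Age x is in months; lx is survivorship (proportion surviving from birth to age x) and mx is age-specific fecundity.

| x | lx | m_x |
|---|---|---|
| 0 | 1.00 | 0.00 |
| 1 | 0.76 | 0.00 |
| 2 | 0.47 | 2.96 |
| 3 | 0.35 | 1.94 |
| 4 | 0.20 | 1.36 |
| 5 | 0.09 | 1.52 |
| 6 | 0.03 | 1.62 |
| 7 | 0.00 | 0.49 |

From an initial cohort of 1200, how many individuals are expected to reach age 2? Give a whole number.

Expected survivors = N0 · l_2 = 1200 × 0.47 = 564 → 564

564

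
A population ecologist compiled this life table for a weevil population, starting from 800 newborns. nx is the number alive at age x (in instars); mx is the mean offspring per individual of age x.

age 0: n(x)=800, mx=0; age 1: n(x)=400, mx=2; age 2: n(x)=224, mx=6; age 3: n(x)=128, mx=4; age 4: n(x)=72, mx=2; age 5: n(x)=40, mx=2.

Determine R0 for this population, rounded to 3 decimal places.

3.600

lx = nx/n0 = nx/800: 1, 0.5, 0.28, 0.16, 0.09, 0.05
lx·mx by age: 0, 1, 1.68, 0.64, 0.18, 0.1
R0 = Σ lx·mx = 3.6 → 3.600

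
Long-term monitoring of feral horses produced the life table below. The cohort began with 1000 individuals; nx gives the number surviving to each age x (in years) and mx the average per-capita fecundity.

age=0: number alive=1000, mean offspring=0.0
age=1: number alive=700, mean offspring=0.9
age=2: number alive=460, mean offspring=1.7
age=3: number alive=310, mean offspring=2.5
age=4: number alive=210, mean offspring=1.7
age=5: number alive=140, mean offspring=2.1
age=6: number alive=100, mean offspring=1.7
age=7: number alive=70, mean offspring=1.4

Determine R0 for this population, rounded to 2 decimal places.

lx = nx/n0 = nx/1000: 1, 0.7, 0.46, 0.31, 0.21, 0.14, 0.1, 0.07
lx·mx by age: 0, 0.63, 0.782, 0.775, 0.357, 0.294, 0.17, 0.098
R0 = Σ lx·mx = 3.106 → 3.11

3.11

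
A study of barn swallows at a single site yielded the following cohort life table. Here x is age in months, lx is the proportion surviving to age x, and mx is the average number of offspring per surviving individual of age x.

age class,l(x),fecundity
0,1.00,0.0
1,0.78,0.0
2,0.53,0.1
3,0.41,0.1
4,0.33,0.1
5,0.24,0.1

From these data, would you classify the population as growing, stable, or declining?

R0 = Σ lx·mx = 0 + 0 + 0.053 + 0.041 + 0.033 + 0.024 = 0.151
R0 < 1, so the population is declining.

declining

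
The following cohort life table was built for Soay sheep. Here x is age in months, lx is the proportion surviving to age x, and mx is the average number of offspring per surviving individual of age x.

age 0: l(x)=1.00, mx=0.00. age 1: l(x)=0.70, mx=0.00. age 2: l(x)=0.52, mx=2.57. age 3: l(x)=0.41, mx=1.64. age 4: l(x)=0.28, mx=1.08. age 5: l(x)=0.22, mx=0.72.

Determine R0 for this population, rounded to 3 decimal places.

2.470

lx·mx by age: 0, 0, 1.3364, 0.6724, 0.3024, 0.1584
R0 = Σ lx·mx = 2.4696 → 2.470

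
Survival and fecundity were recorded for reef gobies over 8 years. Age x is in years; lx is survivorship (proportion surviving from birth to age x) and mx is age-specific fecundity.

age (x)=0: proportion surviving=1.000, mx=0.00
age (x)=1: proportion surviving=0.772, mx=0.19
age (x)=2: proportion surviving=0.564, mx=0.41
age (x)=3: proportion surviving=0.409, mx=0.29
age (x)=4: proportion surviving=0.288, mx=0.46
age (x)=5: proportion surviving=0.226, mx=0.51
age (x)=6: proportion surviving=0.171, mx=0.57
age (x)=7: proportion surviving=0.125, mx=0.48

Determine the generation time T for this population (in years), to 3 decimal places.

3.411

lx·mx: 0, 0.14668, 0.23124, 0.11861, 0.13248, 0.11526, 0.09747, 0.06 → R0 = 0.90174
x·lx·mx: 0, 0.14668, 0.46248, 0.35583, 0.52992, 0.5763, 0.58482, 0.42 → Σ = 3.07603
T = 3.07603 / 0.90174 = 3.411216… → 3.411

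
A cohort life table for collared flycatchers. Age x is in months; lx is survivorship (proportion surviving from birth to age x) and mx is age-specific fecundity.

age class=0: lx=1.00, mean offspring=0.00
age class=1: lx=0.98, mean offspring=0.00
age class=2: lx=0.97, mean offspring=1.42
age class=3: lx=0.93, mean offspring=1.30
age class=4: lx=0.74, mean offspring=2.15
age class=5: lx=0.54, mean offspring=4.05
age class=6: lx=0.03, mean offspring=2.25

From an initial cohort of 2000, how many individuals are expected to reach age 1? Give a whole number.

1960

Expected survivors = N0 · l_1 = 2000 × 0.98 = 1960 → 1960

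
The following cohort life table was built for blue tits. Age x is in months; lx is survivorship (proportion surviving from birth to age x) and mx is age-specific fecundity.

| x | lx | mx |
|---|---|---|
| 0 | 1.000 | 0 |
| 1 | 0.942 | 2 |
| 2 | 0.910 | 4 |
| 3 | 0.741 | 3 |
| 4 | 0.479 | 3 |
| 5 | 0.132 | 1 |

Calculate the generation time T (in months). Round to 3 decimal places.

2.387

lx·mx: 0, 1.884, 3.64, 2.223, 1.437, 0.132 → R0 = 9.316
x·lx·mx: 0, 1.884, 7.28, 6.669, 5.748, 0.66 → Σ = 22.241
T = 22.241 / 9.316 = 2.387398… → 2.387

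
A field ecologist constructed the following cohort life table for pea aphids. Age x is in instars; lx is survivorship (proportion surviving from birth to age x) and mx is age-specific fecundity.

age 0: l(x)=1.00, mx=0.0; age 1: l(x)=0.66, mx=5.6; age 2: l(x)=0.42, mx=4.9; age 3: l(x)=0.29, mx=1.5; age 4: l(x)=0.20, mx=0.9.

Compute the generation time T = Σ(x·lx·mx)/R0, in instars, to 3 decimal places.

lx·mx: 0, 3.696, 2.058, 0.435, 0.18 → R0 = 6.369
x·lx·mx: 0, 3.696, 4.116, 1.305, 0.72 → Σ = 9.837
T = 9.837 / 6.369 = 1.544512… → 1.545

1.545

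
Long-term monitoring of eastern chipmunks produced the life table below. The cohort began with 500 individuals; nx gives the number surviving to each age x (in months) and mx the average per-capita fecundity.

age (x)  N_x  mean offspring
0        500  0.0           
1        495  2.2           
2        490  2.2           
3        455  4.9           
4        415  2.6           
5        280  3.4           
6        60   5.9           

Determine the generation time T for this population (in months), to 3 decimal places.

lx = nx/n0 = nx/500: 1, 0.99, 0.98, 0.91, 0.83, 0.56, 0.12
lx·mx: 0, 2.178, 2.156, 4.459, 2.158, 1.904, 0.708 → R0 = 13.563
x·lx·mx: 0, 2.178, 4.312, 13.377, 8.632, 9.52, 4.248 → Σ = 42.267
T = 42.267 / 13.563 = 3.116346… → 3.116

3.116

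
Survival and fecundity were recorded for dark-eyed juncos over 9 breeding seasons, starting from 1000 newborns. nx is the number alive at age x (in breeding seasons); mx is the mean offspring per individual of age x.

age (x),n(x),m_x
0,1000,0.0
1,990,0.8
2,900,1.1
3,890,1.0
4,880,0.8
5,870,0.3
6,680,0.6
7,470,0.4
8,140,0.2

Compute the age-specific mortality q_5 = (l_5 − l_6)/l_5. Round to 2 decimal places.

0.22

lx = nx/n0 = nx/1000: 1, 0.99, 0.9, 0.89, 0.88, 0.87, 0.68, 0.47, 0.14
q_5 = (l_5 − l_6) / l_5 = (0.87 − 0.68) / 0.87
     = 0.19 / 0.87 = 0.218391… → 0.22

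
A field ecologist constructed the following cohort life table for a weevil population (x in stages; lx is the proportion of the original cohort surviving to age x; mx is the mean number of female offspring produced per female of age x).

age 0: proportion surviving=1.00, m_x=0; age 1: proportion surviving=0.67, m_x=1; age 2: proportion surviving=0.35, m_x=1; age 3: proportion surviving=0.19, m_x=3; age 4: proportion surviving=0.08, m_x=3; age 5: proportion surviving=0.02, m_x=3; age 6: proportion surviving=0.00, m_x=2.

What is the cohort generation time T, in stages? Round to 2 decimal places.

2.30

lx·mx: 0, 0.67, 0.35, 0.57, 0.24, 0.06, 0 → R0 = 1.89
x·lx·mx: 0, 0.67, 0.7, 1.71, 0.96, 0.3, 0 → Σ = 4.34
T = 4.34 / 1.89 = 2.296296… → 2.30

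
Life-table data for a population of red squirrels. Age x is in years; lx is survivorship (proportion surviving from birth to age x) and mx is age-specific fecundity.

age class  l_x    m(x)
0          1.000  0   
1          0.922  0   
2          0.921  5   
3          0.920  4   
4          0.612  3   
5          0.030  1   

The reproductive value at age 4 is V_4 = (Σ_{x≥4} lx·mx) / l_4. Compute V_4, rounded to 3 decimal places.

3.049

lx·mx for x ≥ 4: 1.836, 0.03 → sum = 1.866
V_4 = 1.866 / l_4 = 1.866 / 0.612 = 3.04902… → 3.049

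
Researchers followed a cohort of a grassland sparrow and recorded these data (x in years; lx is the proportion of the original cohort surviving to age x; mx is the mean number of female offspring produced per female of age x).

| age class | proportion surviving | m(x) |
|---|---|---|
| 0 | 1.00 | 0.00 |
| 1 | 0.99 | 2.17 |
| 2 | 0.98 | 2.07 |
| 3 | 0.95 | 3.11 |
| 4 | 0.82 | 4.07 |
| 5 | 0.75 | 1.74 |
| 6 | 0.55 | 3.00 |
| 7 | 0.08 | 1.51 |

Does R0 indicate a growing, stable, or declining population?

growing

R0 = Σ lx·mx = 0 + 2.1483 + 2.0286 + 2.9545 + 3.3374 + 1.305 + 1.65 + 0.1208 = 13.5446
R0 > 1, so the population is growing.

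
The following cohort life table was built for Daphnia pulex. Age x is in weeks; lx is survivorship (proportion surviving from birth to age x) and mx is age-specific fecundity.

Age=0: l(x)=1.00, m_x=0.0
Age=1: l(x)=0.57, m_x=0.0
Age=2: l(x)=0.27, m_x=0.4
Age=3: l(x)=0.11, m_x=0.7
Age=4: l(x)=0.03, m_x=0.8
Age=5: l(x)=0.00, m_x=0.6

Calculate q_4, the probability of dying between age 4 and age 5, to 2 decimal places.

1.00

q_4 = (l_4 − l_5) / l_4 = (0.03 − 0) / 0.03
     = 0.03 / 0.03 = 1 → 1.00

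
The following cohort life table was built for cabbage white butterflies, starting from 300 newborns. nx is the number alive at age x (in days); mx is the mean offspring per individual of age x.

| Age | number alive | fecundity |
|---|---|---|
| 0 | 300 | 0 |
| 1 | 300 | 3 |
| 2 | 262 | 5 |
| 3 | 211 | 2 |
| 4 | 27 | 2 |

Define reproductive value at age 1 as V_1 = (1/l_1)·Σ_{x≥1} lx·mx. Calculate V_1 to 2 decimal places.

8.95

lx = nx/n0 = nx/300: 1, 1, 0.87333…, 0.70333…, 0.09
lx·mx for x ≥ 1: 3, 4.366667…, 1.406667…, 0.18 → sum = 8.953333…
V_1 = 8.953333… / l_1 = 8.953333… / 1 = 8.953333… → 8.95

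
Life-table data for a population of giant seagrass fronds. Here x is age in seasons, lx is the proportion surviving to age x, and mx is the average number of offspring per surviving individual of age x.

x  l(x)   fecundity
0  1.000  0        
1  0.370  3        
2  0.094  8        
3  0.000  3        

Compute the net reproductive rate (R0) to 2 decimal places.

lx·mx by age: 0, 1.11, 0.752, 0
R0 = Σ lx·mx = 1.862 → 1.86

1.86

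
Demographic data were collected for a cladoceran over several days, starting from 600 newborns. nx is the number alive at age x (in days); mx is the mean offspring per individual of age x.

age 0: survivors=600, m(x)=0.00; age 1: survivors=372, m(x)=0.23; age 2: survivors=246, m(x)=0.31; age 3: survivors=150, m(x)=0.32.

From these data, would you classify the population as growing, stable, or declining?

declining

lx = nx/n0 = nx/600: 1, 0.62, 0.41, 0.25
R0 = Σ lx·mx = 0 + 0.1426 + 0.1271 + 0.08 = 0.3497
R0 < 1, so the population is declining.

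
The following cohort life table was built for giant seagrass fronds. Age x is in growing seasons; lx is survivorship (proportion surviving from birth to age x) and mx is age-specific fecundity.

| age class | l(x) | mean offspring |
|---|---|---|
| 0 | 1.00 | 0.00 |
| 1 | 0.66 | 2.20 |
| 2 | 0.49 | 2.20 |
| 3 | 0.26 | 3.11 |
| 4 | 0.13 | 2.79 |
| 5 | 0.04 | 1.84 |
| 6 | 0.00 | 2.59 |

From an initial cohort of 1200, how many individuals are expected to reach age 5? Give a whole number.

48

Expected survivors = N0 · l_5 = 1200 × 0.04 = 48 → 48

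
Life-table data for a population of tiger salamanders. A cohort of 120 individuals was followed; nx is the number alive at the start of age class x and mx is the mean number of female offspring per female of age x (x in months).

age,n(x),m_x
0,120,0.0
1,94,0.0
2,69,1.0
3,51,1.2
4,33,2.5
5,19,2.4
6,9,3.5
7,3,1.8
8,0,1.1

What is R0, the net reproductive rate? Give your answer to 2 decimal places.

2.46

lx = nx/n0 = nx/120: 1, 0.78333…, 0.575, 0.425, 0.275, 0.15833…, 0.075, 0.025, 0
lx·mx by age: 0, 0, 0.575, 0.51, 0.6875, 0.38…, 0.2625, 0.045, 0
R0 = Σ lx·mx = 2.46… → 2.46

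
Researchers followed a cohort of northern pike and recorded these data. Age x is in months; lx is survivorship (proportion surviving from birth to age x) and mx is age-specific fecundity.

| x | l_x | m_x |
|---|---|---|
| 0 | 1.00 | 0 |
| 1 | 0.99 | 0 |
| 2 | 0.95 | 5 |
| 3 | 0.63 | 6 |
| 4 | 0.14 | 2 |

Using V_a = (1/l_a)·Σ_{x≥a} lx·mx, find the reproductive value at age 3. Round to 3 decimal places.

lx·mx for x ≥ 3: 3.78, 0.28 → sum = 4.06
V_3 = 4.06 / l_3 = 4.06 / 0.63 = 6.444444… → 6.444

6.444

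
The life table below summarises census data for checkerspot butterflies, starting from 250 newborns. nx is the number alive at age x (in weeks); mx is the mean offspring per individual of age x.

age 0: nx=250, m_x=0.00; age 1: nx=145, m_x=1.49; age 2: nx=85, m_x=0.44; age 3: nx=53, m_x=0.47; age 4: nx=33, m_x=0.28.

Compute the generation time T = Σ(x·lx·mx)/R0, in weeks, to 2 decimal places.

1.40

lx = nx/n0 = nx/250: 1, 0.58, 0.34, 0.212, 0.132
lx·mx: 0, 0.8642, 0.1496, 0.09964, 0.03696 → R0 = 1.1504
x·lx·mx: 0, 0.8642, 0.2992, 0.29892, 0.14784 → Σ = 1.61016
T = 1.61016 / 1.1504 = 1.399652… → 1.40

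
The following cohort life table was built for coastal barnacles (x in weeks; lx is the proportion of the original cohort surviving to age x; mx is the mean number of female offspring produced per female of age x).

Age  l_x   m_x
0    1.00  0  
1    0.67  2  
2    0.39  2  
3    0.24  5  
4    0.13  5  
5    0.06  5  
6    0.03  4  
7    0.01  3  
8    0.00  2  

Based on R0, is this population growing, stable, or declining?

R0 = Σ lx·mx = 0 + 1.34 + 0.78 + 1.2 + 0.65 + 0.3 + 0.12 + 0.03 + 0 = 4.42
R0 > 1, so the population is growing.

growing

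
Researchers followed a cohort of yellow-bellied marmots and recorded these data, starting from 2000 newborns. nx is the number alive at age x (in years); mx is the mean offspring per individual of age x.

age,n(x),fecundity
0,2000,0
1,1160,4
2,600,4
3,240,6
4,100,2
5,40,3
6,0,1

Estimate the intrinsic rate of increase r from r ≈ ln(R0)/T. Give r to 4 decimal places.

lx = nx/n0 = nx/2000: 1, 0.58, 0.3, 0.12, 0.05, 0.02, 0
R0 = Σ lx·mx = 0 + 2.32 + 1.2 + 0.72 + 0.1 + 0.06 + 0 = 4.4
Σ x·lx·mx = 7.58; T = 7.58/4.4 = 1.72273…
r ≈ ln(R0)/T = ln(4.4)/1.72273… = 0.860034… → 0.8600

0.8600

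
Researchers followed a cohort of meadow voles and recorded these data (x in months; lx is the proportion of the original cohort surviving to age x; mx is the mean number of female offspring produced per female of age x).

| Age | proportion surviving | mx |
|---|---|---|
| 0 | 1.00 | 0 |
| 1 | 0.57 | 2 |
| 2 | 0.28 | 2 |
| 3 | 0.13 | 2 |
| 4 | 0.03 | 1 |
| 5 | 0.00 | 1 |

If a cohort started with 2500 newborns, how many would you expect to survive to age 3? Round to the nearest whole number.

325

Expected survivors = N0 · l_3 = 2500 × 0.13 = 325 → 325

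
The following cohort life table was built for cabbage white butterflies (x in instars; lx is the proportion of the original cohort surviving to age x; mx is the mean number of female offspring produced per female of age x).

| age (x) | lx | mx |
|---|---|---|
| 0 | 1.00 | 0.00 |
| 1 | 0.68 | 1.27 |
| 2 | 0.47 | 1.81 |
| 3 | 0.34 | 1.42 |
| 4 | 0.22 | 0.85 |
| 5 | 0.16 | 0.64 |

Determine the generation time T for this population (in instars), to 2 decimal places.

2.12

lx·mx: 0, 0.8636, 0.8507, 0.4828, 0.187, 0.1024 → R0 = 2.4865
x·lx·mx: 0, 0.8636, 1.7014, 1.4484, 0.748, 0.512 → Σ = 5.2734
T = 5.2734 / 2.4865 = 2.120812… → 2.12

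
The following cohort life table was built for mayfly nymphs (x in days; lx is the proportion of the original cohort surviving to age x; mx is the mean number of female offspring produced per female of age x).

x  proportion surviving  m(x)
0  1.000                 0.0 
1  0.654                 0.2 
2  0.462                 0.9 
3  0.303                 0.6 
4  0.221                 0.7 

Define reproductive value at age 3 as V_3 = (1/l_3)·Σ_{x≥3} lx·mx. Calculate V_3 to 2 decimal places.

1.11

lx·mx for x ≥ 3: 0.1818, 0.1547 → sum = 0.3365
V_3 = 0.3365 / l_3 = 0.3365 / 0.303 = 1.110561… → 1.11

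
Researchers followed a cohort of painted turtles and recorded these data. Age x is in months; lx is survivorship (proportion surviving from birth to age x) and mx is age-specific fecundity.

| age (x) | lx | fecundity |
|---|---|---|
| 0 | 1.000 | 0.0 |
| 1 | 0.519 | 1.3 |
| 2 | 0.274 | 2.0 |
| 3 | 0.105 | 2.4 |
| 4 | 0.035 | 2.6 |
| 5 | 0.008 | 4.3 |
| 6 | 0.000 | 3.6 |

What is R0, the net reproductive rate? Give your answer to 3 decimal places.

lx·mx by age: 0, 0.6747, 0.548, 0.252, 0.091, 0.0344, 0
R0 = Σ lx·mx = 1.6001 → 1.600

1.600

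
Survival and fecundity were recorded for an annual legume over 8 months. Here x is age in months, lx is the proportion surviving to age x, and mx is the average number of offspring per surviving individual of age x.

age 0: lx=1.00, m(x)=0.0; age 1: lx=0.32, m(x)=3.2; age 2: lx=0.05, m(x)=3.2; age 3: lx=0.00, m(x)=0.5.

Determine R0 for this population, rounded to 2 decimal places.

lx·mx by age: 0, 1.024, 0.16, 0
R0 = Σ lx·mx = 1.184 → 1.18

1.18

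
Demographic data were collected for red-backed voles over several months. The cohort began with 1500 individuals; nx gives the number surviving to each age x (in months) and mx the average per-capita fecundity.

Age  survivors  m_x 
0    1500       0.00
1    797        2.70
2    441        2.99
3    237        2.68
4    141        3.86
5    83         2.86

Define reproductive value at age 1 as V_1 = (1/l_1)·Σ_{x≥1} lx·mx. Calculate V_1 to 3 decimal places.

6.132

lx = nx/n0 = nx/1500: 1, 0.53133…, 0.294, 0.158, 0.094, 0.05533…
lx·mx for x ≥ 1: 1.4346…, 0.87906, 0.42344, 0.36284, 0.158253… → sum = 3.258193…
V_1 = 3.258193… / l_1 = 3.258193… / 0.531333… = 6.132108… → 6.132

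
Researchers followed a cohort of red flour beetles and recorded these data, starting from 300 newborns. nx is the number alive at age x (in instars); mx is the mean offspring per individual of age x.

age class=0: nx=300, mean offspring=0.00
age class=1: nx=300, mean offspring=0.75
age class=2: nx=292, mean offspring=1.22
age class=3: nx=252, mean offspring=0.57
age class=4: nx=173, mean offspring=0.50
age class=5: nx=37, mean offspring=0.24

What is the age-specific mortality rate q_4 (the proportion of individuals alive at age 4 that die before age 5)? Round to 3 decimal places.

lx = nx/n0 = nx/300: 1, 1, 0.97333…, 0.84, 0.57667…, 0.12333…
q_4 = (l_4 − l_5) / l_4 = (0.576667… − 0.123333…) / 0.576667…
     = 0.453333… / 0.576667… = 0.786127… → 0.786

0.786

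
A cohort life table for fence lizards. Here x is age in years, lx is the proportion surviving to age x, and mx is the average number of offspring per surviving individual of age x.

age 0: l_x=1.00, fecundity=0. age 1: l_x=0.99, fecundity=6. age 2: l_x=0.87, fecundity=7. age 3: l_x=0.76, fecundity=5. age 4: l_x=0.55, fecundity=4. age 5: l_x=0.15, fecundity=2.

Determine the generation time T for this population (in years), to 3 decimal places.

2.172

lx·mx: 0, 5.94, 6.09, 3.8, 2.2, 0.3 → R0 = 18.33
x·lx·mx: 0, 5.94, 12.18, 11.4, 8.8, 1.5 → Σ = 39.82
T = 39.82 / 18.33 = 2.172395… → 2.172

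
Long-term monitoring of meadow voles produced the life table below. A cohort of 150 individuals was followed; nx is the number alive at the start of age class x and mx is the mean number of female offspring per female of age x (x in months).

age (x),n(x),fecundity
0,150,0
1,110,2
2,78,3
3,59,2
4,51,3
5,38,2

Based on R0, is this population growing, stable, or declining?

growing

lx = nx/n0 = nx/150: 1, 0.73333…, 0.52, 0.39333…, 0.34, 0.25333…
R0 = Σ lx·mx = 0 + 1.466667… + 1.56 + 0.786667… + 1.02 + 0.506667… = 5.34…
R0 > 1, so the population is growing.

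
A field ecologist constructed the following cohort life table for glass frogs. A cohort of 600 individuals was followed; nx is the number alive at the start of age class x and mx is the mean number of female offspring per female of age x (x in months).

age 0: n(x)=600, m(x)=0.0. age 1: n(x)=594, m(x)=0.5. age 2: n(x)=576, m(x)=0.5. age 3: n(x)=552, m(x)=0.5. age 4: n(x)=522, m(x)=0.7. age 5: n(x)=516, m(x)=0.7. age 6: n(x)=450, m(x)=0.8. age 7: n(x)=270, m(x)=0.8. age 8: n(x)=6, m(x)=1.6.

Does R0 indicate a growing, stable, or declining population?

lx = nx/n0 = nx/600: 1, 0.99, 0.96, 0.92, 0.87, 0.86, 0.75, 0.45, 0.01
R0 = Σ lx·mx = 0 + 0.495 + 0.48 + 0.46 + 0.609 + 0.602 + 0.6 + 0.36 + 0.016 = 3.622
R0 > 1, so the population is growing.

growing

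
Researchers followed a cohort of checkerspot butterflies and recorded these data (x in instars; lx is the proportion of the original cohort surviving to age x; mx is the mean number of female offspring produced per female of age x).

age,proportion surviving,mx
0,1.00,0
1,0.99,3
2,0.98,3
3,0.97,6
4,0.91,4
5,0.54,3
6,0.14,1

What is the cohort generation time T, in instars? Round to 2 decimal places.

lx·mx: 0, 2.97, 2.94, 5.82, 3.64, 1.62, 0.14 → R0 = 17.13
x·lx·mx: 0, 2.97, 5.88, 17.46, 14.56, 8.1, 0.84 → Σ = 49.81
T = 49.81 / 17.13 = 2.907764… → 2.91

2.91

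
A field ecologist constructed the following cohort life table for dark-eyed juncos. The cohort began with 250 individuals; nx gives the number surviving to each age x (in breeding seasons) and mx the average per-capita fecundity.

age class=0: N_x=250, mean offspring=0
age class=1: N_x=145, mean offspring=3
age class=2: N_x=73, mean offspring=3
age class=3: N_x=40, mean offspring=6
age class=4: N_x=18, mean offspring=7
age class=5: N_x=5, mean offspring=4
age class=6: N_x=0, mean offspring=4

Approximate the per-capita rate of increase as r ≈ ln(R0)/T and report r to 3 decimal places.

lx = nx/n0 = nx/250: 1, 0.58, 0.292, 0.16, 0.072, 0.02, 0
R0 = Σ lx·mx = 0 + 1.74 + 0.876 + 0.96 + 0.504 + 0.08 + 0 = 4.16
Σ x·lx·mx = 8.788; T = 8.788/4.16 = 2.1125
r ≈ ln(R0)/T = ln(4.16)/2.1125 = 0.6748… → 0.675

0.675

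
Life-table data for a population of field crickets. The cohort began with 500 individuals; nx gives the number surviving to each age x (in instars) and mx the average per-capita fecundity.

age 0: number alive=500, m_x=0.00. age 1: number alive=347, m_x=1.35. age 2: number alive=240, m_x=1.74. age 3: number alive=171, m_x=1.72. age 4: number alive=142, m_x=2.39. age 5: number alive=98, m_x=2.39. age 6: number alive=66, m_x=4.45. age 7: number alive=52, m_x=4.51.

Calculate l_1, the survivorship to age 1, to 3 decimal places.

0.694

l_1 = n_1/n_0 = 347/500 = 0.694 → 0.694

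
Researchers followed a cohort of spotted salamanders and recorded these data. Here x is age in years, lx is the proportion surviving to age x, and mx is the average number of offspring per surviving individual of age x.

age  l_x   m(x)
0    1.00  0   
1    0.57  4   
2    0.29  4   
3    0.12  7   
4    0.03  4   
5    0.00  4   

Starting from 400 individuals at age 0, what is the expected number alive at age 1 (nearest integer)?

228

Expected survivors = N0 · l_1 = 400 × 0.57 = 228 → 228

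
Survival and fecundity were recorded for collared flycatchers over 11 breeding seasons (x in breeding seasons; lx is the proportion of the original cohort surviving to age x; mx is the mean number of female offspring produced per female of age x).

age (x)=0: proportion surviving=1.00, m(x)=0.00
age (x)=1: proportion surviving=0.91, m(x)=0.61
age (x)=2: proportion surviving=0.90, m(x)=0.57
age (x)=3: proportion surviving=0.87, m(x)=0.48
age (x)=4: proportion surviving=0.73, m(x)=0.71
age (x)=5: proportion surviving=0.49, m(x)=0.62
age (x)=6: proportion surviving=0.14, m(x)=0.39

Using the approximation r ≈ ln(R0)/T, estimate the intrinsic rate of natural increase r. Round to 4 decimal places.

0.3007

R0 = Σ lx·mx = 0 + 0.5551 + 0.513 + 0.4176 + 0.5183 + 0.3038 + 0.0546 = 2.3624
Σ x·lx·mx = 6.7537; T = 6.7537/2.3624 = 2.85883…
r ≈ ln(R0)/T = ln(2.3624)/2.85883… = 0.30071… → 0.3007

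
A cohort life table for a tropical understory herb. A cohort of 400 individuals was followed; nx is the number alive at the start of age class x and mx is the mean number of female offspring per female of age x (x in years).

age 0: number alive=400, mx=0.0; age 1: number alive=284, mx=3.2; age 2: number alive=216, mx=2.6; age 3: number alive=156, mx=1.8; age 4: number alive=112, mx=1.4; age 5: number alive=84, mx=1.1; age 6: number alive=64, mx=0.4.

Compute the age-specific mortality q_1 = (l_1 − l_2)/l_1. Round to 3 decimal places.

lx = nx/n0 = nx/400: 1, 0.71, 0.54, 0.39, 0.28, 0.21, 0.16
q_1 = (l_1 − l_2) / l_1 = (0.71 − 0.54) / 0.71
     = 0.17 / 0.71 = 0.239437… → 0.239

0.239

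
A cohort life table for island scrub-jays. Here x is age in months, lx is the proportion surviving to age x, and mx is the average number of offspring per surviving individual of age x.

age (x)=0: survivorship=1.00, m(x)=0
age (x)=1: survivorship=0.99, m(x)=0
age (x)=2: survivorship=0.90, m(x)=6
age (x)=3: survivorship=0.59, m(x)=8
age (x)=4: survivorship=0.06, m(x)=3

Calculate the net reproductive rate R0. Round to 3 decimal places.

lx·mx by age: 0, 0, 5.4, 4.72, 0.18
R0 = Σ lx·mx = 10.3 → 10.300

10.300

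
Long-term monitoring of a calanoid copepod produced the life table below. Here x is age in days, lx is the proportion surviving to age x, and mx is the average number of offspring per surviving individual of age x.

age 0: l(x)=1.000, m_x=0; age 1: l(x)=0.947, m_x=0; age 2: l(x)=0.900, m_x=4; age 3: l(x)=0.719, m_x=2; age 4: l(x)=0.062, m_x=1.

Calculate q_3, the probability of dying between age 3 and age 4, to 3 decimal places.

q_3 = (l_3 − l_4) / l_3 = (0.719 − 0.062) / 0.719
     = 0.657 / 0.719 = 0.913769… → 0.914

0.914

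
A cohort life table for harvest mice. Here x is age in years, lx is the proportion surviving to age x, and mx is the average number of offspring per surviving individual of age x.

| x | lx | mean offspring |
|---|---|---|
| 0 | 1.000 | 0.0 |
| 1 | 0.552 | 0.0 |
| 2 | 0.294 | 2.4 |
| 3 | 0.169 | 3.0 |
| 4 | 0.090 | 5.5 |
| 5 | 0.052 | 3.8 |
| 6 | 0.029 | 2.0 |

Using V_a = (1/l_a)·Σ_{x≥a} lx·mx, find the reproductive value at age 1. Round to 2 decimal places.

3.56

lx·mx for x ≥ 1: 0, 0.7056, 0.507, 0.495, 0.1976, 0.058 → sum = 1.9632
V_1 = 1.9632 / l_1 = 1.9632 / 0.552 = 3.556522… → 3.56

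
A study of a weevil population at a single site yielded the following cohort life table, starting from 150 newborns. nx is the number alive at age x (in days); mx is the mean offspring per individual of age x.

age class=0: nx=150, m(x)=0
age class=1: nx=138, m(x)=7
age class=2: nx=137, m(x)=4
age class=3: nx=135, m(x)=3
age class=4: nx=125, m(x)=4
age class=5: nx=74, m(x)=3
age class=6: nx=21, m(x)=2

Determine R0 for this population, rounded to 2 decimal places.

lx = nx/n0 = nx/150: 1, 0.92, 0.91333…, 0.9, 0.83333…, 0.49333…, 0.14
lx·mx by age: 0, 6.44, 3.653333…, 2.7, 3.333333…, 1.48…, 0.28
R0 = Σ lx·mx = 17.886667… → 17.89

17.89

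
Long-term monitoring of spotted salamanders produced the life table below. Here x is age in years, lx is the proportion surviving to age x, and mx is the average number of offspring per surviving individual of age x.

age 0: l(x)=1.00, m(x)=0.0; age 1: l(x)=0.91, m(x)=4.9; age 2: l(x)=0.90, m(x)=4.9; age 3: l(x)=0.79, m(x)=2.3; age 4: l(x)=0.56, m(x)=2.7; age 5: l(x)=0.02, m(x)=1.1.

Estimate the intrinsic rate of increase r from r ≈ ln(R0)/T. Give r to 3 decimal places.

1.229

R0 = Σ lx·mx = 0 + 4.459 + 4.41 + 1.817 + 1.512 + 0.022 = 12.22
Σ x·lx·mx = 24.888; T = 24.888/12.22 = 2.03666…
r ≈ ln(R0)/T = ln(12.22)/2.03666… = 1.22901… → 1.229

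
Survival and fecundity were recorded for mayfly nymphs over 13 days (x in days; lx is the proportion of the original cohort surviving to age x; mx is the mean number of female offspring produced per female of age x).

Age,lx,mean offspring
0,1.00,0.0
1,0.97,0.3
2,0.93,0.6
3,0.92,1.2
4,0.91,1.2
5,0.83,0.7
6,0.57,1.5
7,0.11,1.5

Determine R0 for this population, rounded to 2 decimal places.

4.65

lx·mx by age: 0, 0.291, 0.558, 1.104, 1.092, 0.581, 0.855, 0.165
R0 = Σ lx·mx = 4.646 → 4.65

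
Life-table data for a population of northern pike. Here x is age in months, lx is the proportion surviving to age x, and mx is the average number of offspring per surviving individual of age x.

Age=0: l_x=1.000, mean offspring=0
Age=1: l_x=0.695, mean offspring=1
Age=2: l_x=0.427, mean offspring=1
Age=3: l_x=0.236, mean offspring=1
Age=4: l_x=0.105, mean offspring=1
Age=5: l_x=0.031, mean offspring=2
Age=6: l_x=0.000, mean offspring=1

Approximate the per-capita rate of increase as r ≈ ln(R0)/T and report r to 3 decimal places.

R0 = Σ lx·mx = 0 + 0.695 + 0.427 + 0.236 + 0.105 + 0.062 + 0 = 1.525
Σ x·lx·mx = 2.987; T = 2.987/1.525 = 1.95869…
r ≈ ln(R0)/T = ln(1.525)/1.95869… = 0.21545… → 0.215

0.215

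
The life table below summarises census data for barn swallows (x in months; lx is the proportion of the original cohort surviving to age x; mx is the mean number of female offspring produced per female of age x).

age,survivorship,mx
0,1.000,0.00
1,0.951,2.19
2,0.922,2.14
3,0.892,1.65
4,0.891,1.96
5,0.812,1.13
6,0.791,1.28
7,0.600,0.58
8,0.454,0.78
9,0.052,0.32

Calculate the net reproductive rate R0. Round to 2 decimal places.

9.92

lx·mx by age: 0, 2.08269, 1.97308, 1.4718, 1.74636, 0.91756, 1.01248, 0.348, 0.35412, 0.01664
R0 = Σ lx·mx = 9.92273 → 9.92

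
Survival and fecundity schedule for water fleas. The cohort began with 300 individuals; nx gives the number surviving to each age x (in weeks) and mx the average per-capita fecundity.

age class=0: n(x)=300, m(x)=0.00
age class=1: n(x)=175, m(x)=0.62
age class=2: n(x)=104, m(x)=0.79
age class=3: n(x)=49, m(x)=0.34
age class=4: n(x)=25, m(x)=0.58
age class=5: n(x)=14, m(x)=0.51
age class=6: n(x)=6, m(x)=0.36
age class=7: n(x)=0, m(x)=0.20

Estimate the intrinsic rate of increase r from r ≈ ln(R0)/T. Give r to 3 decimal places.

-0.140

lx = nx/n0 = nx/300: 1, 0.58333…, 0.34667…, 0.16333…, 0.08333…, 0.04667…, 0.02, 0
R0 = Σ lx·mx = 0 + 0.36167… + 0.27387… + 0.05553… + 0.04833… + 0.0238… + 0.0072 + 0 = 0.7704…
Σ x·lx·mx = 1.431533…; T = 1.431533…/0.7704… = 1.85817…
r ≈ ln(R0)/T = ln(0.7704…)/1.85817… = -0.14038… → -0.140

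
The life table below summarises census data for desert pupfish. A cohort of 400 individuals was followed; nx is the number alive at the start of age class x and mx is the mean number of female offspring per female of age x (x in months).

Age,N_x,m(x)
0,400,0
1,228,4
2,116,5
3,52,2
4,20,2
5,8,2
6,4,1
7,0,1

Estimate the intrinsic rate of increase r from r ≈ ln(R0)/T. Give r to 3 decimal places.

lx = nx/n0 = nx/400: 1, 0.57, 0.29, 0.13, 0.05, 0.02, 0.01, 0
R0 = Σ lx·mx = 0 + 2.28 + 1.45 + 0.26 + 0.1 + 0.04 + 0.01 + 0 = 4.14
Σ x·lx·mx = 6.62; T = 6.62/4.14 = 1.59903…
r ≈ ln(R0)/T = ln(4.14)/1.59903… = 0.88847… → 0.888

0.888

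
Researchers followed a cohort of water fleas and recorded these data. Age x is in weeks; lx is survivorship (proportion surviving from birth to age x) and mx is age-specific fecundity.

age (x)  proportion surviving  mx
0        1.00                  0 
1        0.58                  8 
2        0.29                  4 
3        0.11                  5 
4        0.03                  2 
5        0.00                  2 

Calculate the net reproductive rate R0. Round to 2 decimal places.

lx·mx by age: 0, 4.64, 1.16, 0.55, 0.06, 0
R0 = Σ lx·mx = 6.41 → 6.41

6.41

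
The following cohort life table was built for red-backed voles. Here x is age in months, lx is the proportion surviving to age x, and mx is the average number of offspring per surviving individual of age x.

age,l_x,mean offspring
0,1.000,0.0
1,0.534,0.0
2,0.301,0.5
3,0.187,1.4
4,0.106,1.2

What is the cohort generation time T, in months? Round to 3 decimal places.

2.957

lx·mx: 0, 0, 0.1505, 0.2618, 0.1272 → R0 = 0.5395
x·lx·mx: 0, 0, 0.301, 0.7854, 0.5088 → Σ = 1.5952
T = 1.5952 / 0.5395 = 2.956812… → 2.957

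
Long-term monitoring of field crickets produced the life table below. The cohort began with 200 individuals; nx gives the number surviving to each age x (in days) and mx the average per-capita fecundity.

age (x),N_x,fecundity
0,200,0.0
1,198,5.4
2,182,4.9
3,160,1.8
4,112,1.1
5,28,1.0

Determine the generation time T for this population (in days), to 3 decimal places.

lx = nx/n0 = nx/200: 1, 0.99, 0.91, 0.8, 0.56, 0.14
lx·mx: 0, 5.346, 4.459, 1.44, 0.616, 0.14 → R0 = 12.001
x·lx·mx: 0, 5.346, 8.918, 4.32, 2.464, 0.7 → Σ = 21.748
T = 21.748 / 12.001 = 1.812182… → 1.812

1.812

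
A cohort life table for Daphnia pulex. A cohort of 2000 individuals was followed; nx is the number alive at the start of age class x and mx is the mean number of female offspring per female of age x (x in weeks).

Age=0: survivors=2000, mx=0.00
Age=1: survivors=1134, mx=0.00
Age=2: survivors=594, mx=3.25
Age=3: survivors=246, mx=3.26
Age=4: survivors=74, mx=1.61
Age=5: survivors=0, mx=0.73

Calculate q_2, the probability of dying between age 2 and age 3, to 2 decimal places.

lx = nx/n0 = nx/2000: 1, 0.567, 0.297, 0.123, 0.037, 0
q_2 = (l_2 − l_3) / l_2 = (0.297 − 0.123) / 0.297
     = 0.174 / 0.297 = 0.585859… → 0.59

0.59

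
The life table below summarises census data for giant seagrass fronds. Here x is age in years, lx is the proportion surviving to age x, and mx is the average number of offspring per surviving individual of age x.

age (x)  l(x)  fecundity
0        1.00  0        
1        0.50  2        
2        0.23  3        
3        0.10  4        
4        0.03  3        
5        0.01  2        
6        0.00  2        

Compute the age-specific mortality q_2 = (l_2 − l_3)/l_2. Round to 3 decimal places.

0.565

q_2 = (l_2 − l_3) / l_2 = (0.23 − 0.1) / 0.23
     = 0.13 / 0.23 = 0.565217… → 0.565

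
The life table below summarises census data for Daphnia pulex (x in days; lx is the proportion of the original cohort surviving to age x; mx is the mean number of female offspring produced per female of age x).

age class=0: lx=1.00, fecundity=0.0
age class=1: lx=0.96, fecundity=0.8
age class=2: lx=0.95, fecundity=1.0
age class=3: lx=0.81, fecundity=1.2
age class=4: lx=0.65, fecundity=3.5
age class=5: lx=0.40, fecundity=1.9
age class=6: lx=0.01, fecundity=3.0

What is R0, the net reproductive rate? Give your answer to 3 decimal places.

5.755

lx·mx by age: 0, 0.768, 0.95, 0.972, 2.275, 0.76, 0.03
R0 = Σ lx·mx = 5.755 → 5.755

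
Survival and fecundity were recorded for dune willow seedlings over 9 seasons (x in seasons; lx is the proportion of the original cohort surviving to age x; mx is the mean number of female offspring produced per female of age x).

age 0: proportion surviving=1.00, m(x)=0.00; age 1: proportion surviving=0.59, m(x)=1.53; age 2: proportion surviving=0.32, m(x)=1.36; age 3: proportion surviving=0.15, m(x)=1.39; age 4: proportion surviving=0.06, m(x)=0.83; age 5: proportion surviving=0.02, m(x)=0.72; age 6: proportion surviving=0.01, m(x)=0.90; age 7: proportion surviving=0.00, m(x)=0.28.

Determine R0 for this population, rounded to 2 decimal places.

lx·mx by age: 0, 0.9027, 0.4352, 0.2085, 0.0498, 0.0144, 0.009, 0
R0 = Σ lx·mx = 1.6196 → 1.62

1.62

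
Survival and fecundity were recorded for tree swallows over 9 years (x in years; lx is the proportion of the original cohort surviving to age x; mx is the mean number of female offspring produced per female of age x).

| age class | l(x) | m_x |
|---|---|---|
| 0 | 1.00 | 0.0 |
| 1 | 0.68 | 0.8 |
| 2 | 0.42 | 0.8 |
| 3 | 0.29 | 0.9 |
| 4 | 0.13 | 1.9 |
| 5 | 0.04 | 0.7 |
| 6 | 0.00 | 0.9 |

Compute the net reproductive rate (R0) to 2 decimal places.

lx·mx by age: 0, 0.544, 0.336, 0.261, 0.247, 0.028, 0
R0 = Σ lx·mx = 1.416 → 1.42

1.42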